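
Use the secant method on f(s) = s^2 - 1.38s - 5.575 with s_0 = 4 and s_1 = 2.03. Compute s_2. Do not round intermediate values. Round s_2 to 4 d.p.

2.9452

f(s_0) = 4.905000, f(s_1) = -4.255500
s_2 = 2.030000 - (-4.255500)·(2.030000 - 4.000000)/(-4.255500 - (4.905000)) = 2.945161; f(s_2) = -0.965348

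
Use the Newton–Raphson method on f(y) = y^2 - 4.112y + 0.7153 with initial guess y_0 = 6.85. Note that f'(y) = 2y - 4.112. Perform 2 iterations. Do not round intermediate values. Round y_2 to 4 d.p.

Newton update: y ← y − f(y)/f'(y).
y_0 = 6.850000: f = 19.470600, f' = 9.588000 → y_1 = 6.850000 - (19.470600)/(9.588000) = 4.819274
y_1 = 4.819274: f = 4.123848, f' = 5.526548 → y_2 = 4.819274 - (4.123848)/(5.526548) = 4.073085

4.0731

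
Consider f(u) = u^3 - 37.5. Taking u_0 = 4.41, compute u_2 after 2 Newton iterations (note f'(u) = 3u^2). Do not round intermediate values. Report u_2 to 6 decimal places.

3.362315

Newton update: u ← u − f(u)/f'(u).
u_0 = 4.410000: f = 48.266121, f' = 58.344300 → u_1 = 4.410000 - (48.266121)/(58.344300) = 3.582736
u_1 = 3.582736: f = 8.488001, f' = 38.507998 → u_2 = 3.582736 - (8.488001)/(38.507998) = 3.362315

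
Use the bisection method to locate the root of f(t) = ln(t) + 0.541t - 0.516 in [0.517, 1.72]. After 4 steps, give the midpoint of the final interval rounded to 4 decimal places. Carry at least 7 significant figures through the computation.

f(0.517000) = -0.896015, f(1.720000) = 0.956844 (opposite signs)
step 1: m = 1.118500, f(m) = 0.201097 > 0 → root in [0.517000, 1.118500]
step 2: m = 0.817750, f(m) = -0.274796 < 0 → root in [0.817750, 1.118500]
step 3: m = 0.968125, f(m) = -0.024638 < 0 → root in [0.968125, 1.118500]
step 4: m = 1.043313, f(m) = 0.090833 > 0 → root in [0.968125, 1.043313]
Midpoint of [0.968125, 1.043313] = 1.005719

1.0057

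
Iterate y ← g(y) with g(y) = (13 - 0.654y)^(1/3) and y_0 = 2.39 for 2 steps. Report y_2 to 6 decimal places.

2.258912

y_1 = g(2.390000) = 2.253045
y_2 = g(2.253045) = 2.258912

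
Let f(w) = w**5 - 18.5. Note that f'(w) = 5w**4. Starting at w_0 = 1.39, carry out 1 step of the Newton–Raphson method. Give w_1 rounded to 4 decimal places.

w_0 = 1.390000: f = -13.311116, f' = 18.665052 → w_1 = 1.390000 - (-13.311116)/(18.665052) = 2.103157

2.1032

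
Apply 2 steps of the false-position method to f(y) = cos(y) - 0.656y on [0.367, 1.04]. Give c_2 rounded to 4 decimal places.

0.9212

False-position update: c = (a·f(b) − b·f(a))/(f(b) − f(a)); replace the endpoint whose sign matches f(c).
f(0.367000) = 0.692656, f(1.040000) = -0.176020
step 1: c = 0.903630, f(c) = 0.025981 > 0 → new bracket [0.903630, 1.040000]
step 2: c = 0.921170, f(c) = 0.000602 > 0 → new bracket [0.921170, 1.040000]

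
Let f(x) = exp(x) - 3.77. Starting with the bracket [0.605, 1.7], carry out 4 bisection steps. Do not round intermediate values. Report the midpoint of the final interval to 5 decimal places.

f(0.605000) = -1.938748, f(1.700000) = 1.703947 (opposite signs)
step 1: m = 1.152500, f(m) = -0.603902 < 0 → root in [1.152500, 1.700000]
step 2: m = 1.426250, f(m) = 0.393058 > 0 → root in [1.152500, 1.426250]
step 3: m = 1.289375, f(m) = -0.139483 < 0 → root in [1.289375, 1.426250]
step 4: m = 1.357813, f(m) = 0.117680 > 0 → root in [1.289375, 1.357813]
Midpoint of [1.289375, 1.357813] = 1.323594

1.32359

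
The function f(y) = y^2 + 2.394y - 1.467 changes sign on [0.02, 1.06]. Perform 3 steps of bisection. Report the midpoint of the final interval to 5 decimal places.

0.47500

f(0.020000) = -1.418720, f(1.060000) = 2.194240 (opposite signs)
step 1: m = 0.540000, f(m) = 0.117360 > 0 → root in [0.020000, 0.540000]
step 2: m = 0.280000, f(m) = -0.718280 < 0 → root in [0.280000, 0.540000]
step 3: m = 0.410000, f(m) = -0.317360 < 0 → root in [0.410000, 0.540000]
Midpoint of [0.410000, 0.540000] = 0.475000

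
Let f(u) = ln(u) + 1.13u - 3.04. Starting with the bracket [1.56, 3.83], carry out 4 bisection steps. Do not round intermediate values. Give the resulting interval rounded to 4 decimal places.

f(1.560000) = -0.832514, f(3.830000) = 2.630765 (opposite signs)
step 1: m = 2.695000, f(m) = 0.996748 > 0 → root in [1.560000, 2.695000]
step 2: m = 2.127500, f(m) = 0.119023 > 0 → root in [1.560000, 2.127500]
step 3: m = 1.843750, f(m) = -0.344761 < 0 → root in [1.843750, 2.127500]
step 4: m = 1.985625, f(m) = -0.110310 < 0 → root in [1.985625, 2.127500]

[1.9856, 2.1275]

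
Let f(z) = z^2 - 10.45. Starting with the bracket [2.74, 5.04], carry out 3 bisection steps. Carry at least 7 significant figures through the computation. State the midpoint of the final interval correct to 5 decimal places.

f(2.740000) = -2.942400, f(5.040000) = 14.951600 (opposite signs)
step 1: m = 3.890000, f(m) = 4.682100 > 0 → root in [2.740000, 3.890000]
step 2: m = 3.315000, f(m) = 0.539225 > 0 → root in [2.740000, 3.315000]
step 3: m = 3.027500, f(m) = -1.284244 < 0 → root in [3.027500, 3.315000]
Midpoint of [3.027500, 3.315000] = 3.171250

3.17125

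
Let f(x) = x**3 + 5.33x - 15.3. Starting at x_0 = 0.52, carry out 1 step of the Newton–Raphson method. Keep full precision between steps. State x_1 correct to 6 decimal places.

Newton update: x ← x − f(x)/f'(x).
f'(x) = 3x**2 + 5.33
x_0 = 0.520000: f = -12.387792, f' = 6.141200 → x_1 = 0.520000 - (-12.387792)/(6.141200) = 2.537161

2.537161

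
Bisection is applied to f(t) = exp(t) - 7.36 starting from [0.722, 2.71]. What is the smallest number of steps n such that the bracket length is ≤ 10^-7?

Initial width b − a = 2.71 − 0.722 = 1.988000.
After n steps the width is (b−a)/2^n; need (b−a)/2^n ≤ 10^-7.
So n ≥ log₂(1.988000/10^-7) = log₂(19880000.0000) ≈ 24.2448.
Hence n = 25.

25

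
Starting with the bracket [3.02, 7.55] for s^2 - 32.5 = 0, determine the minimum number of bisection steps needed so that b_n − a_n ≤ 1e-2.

Initial width b − a = 7.55 − 3.02 = 4.530000.
After n steps the width is (b−a)/2^n; need (b−a)/2^n ≤ 1e-2.
So n ≥ log₂(4.530000/1e-2) = log₂(453.0000) ≈ 8.8234.
Hence n = 9.

9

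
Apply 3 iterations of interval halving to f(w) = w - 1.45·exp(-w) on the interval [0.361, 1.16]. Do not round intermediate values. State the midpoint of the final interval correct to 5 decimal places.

f(0.361000) = -0.649620, f(1.160000) = 0.705445 (opposite signs)
step 1: m = 0.760500, f(m) = 0.082723 > 0 → root in [0.361000, 0.760500]
step 2: m = 0.560750, f(m) = -0.266882 < 0 → root in [0.560750, 0.760500]
step 3: m = 0.660625, f(m) = -0.088341 < 0 → root in [0.660625, 0.760500]
Midpoint of [0.660625, 0.760500] = 0.710562

0.71056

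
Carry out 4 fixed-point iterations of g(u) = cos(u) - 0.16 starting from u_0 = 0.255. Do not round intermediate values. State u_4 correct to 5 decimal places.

u_1 = g(0.255000) = 0.807663
u_2 = g(0.807663) = 0.531189
u_3 = g(0.531189) = 0.702205
u_4 = g(0.702205) = 0.603420

0.60342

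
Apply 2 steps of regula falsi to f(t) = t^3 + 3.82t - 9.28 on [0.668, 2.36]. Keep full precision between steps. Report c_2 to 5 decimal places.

1.42753

f(0.668000) = -6.430162, f(2.360000) = 12.879456
step 1: c = 1.231441, f(c) = -2.708479 < 0 → new bracket [1.231441, 2.360000]
step 2: c = 1.427534, f(c) = -0.917718 < 0 → new bracket [1.427534, 2.360000]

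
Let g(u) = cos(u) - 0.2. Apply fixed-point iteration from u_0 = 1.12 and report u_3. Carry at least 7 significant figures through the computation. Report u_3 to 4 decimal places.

u_1 = g(1.120000) = 0.235682
u_2 = g(0.235682) = 0.772355
u_3 = g(0.772355) = 0.516269

0.5163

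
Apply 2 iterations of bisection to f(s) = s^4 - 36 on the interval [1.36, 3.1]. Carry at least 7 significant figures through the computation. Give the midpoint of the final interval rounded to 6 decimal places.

f(1.360000) = -32.578980, f(3.100000) = 56.352100 (opposite signs)
step 1: m = 2.230000, f(m) = -11.270266 < 0 → root in [2.230000, 3.100000]
step 2: m = 2.665000, f(m) = 14.441600 > 0 → root in [2.230000, 2.665000]
Midpoint of [2.230000, 2.665000] = 2.447500

2.447500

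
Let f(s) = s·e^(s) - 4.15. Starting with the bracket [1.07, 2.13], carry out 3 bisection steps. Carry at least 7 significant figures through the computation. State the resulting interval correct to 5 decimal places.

[1.20250, 1.33500]

f(1.070000) = -1.030544, f(2.130000) = 13.773666 (opposite signs)
step 1: m = 1.600000, f(m) = 3.774852 > 0 → root in [1.070000, 1.600000]
step 2: m = 1.335000, f(m) = 0.922995 > 0 → root in [1.070000, 1.335000]
step 3: m = 1.202500, f(m) = -0.147566 < 0 → root in [1.202500, 1.335000]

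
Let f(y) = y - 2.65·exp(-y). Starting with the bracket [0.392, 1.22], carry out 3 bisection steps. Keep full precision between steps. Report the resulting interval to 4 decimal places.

f(0.392000) = -1.398616, f(1.220000) = 0.437640 (opposite signs)
step 1: m = 0.806000, f(m) = -0.377599 < 0 → root in [0.806000, 1.220000]
step 2: m = 1.013000, f(m) = 0.050711 > 0 → root in [0.806000, 1.013000]
step 3: m = 0.909500, f(m) = -0.157723 < 0 → root in [0.909500, 1.013000]

[0.9095, 1.0130]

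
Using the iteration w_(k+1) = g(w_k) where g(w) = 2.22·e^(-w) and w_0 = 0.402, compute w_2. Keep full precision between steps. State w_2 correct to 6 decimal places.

0.502766

w_1 = g(0.402000) = 1.485137
w_2 = g(1.485137) = 0.502766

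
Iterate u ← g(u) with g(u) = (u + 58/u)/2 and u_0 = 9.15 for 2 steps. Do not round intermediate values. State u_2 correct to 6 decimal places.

7.616841

u_1 = g(9.150000) = 7.744399
u_2 = g(7.744399) = 7.616841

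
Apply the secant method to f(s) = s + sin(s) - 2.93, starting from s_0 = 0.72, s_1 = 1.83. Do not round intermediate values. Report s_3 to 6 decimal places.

2.022309

Secant update: s_(k+1) = s_k − f(s_k)·(s_k − s_(k-1))/(f(s_k) − f(s_(k-1))).
f(s_0) = -1.550615, f(s_1) = -0.133406
s_2 = 1.830000 - (-0.133406)·(1.830000 - 0.720000)/(-0.133406 - (-1.550615)) = 1.934487; f(s_2) = -0.060923
s_3 = 1.934487 - (-0.060923)·(1.934487 - 1.830000)/(-0.060923 - (-0.133406)) = 2.022309; f(s_3) = -0.007903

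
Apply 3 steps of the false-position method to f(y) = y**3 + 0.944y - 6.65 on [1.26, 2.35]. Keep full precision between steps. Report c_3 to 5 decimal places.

1.70270

False-position update: c = (a·f(b) − b·f(a))/(f(b) − f(a)); replace the endpoint whose sign matches f(c).
f(1.260000) = -3.460184, f(2.350000) = 8.546275
step 1: c = 1.574131, f(c) = -1.263500 < 0 → new bracket [1.574131, 2.350000]
step 2: c = 1.674063, f(c) = -0.378145 < 0 → new bracket [1.674063, 2.350000]
step 3: c = 1.702704, f(c) = -0.106169 < 0 → new bracket [1.702704, 2.350000]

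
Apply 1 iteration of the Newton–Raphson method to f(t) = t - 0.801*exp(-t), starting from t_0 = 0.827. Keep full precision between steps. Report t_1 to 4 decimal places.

0.4740

f'(t) = 1 + 0.801*exp(-t)
t_0 = 0.827000: f = 0.476675, f' = 1.350325 → t_1 = 0.827000 - (0.476675)/(1.350325) = 0.473992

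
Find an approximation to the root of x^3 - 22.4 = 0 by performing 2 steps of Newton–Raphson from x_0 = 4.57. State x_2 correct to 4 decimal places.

2.9138

f'(x) = 3x^2
x_0 = 4.570000: f = 73.043993, f' = 62.654700 → x_1 = 4.570000 - (73.043993)/(62.654700) = 3.404182
x_1 = 3.404182: f = 17.049201, f' = 34.765360 → x_2 = 3.404182 - (17.049201)/(34.765360) = 2.913774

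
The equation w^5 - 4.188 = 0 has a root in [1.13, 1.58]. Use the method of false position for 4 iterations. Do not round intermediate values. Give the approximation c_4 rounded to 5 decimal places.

1.32949

f(1.130000) = -2.345565, f(1.580000) = 5.658580
step 1: c = 1.261870, f(c) = -0.988570 < 0 → new bracket [1.261870, 1.580000]
step 2: c = 1.309182, f(c) = -0.342076 < 0 → new bracket [1.309182, 1.580000]
step 3: c = 1.324621, f(c) = -0.109902 < 0 → new bracket [1.324621, 1.580000]
step 4: c = 1.329486, f(c) = -0.034452 < 0 → new bracket [1.329486, 1.580000]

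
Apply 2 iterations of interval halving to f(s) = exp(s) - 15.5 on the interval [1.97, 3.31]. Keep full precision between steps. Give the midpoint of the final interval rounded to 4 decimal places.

f(1.970000) = -8.329324, f(3.310000) = 11.885125 (opposite signs)
step 1: m = 2.640000, f(m) = -1.486796 < 0 → root in [2.640000, 3.310000]
step 2: m = 2.975000, f(m) = 4.089623 > 0 → root in [2.640000, 2.975000]
Midpoint of [2.640000, 2.975000] = 2.807500

2.8075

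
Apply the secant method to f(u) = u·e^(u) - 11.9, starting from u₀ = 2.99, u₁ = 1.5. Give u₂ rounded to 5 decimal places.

f(u_0) = 47.558191, f(u_1) = -5.177466
u_2 = 1.500000 - (-5.177466)·(1.500000 - 2.990000)/(-5.177466 - (47.558191)) = 1.646285; f(u_2) = -3.359617

1.64628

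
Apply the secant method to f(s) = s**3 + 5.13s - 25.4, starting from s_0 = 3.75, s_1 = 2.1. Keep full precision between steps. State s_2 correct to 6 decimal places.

2.270471

f(s_0) = 46.571875, f(s_1) = -5.366000
s_2 = 2.100000 - (-5.366000)·(2.100000 - 3.750000)/(-5.366000 - (46.571875)) = 2.270471; f(s_2) = -2.048119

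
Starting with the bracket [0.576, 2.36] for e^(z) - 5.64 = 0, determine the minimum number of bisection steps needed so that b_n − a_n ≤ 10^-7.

Initial width b − a = 2.36 − 0.576 = 1.784000.
After n steps the width is (b−a)/2^n; need (b−a)/2^n ≤ 10^-7.
So n ≥ log₂(1.784000/10^-7) = log₂(17840000.0000) ≈ 24.0886.
Hence n = 25.

25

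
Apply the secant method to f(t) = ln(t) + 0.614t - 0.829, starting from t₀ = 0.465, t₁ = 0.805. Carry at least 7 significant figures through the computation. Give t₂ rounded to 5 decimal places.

1.05258

Secant update: t_(k+1) = t_k − f(t_k)·(t_k − t_(k-1))/(f(t_k) − f(t_(k-1))).
f(t_0) = -1.309208, f(t_1) = -0.551643
t_2 = 0.805000 - (-0.551643)·(0.805000 - 0.465000)/(-0.551643 - (-1.309208)) = 1.052581; f(t_2) = -0.131470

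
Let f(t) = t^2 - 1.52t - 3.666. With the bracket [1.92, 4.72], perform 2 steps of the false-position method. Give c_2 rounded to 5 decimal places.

False-position update: c = (a·f(b) − b·f(a))/(f(b) − f(a)); replace the endpoint whose sign matches f(c).
f(1.920000) = -2.898000, f(4.720000) = 11.438000
step 1: c = 2.486016, f(c) = -1.264470 < 0 → new bracket [2.486016, 4.720000]
step 2: c = 2.708398, f(c) = -0.447345 < 0 → new bracket [2.708398, 4.720000]

2.70840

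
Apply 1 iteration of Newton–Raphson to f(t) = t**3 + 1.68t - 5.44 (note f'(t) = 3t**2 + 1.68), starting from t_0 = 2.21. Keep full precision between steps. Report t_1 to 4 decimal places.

Newton update: t ← t − f(t)/f'(t).
t_0 = 2.210000: f = 9.066661, f' = 16.332300 → t_1 = 2.210000 - (9.066661)/(16.332300) = 1.654863

1.6549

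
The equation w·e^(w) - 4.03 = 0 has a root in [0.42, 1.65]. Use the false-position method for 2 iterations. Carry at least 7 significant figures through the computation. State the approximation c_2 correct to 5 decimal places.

False-position update: c = (a·f(b) − b·f(a))/(f(b) − f(a)); replace the endpoint whose sign matches f(c).
f(0.420000) = -3.390776, f(1.650000) = 4.561517
step 1: c = 0.944459, f(c) = -1.601396 < 0 → new bracket [0.944459, 1.650000]
step 2: c = 1.127790, f(c) = -0.546458 < 0 → new bracket [1.127790, 1.650000]

1.12779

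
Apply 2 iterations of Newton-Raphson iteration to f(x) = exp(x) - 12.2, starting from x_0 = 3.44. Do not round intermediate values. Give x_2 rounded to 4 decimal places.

Newton update: x ← x − f(x)/f'(x).
f'(x) = exp(x)
x_0 = 3.440000: f = 18.986958, f' = 31.186958 → x_1 = 3.440000 - (18.986958)/(31.186958) = 2.831189
x_1 = 2.831189: f = 4.765624, f' = 16.965624 → x_2 = 2.831189 - (4.765624)/(16.965624) = 2.550290

2.5503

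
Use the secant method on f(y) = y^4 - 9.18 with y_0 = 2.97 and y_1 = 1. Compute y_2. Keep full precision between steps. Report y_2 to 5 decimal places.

f(y_0) = 68.628277, f(y_1) = -8.180000
y_2 = 1.000000 - (-8.180000)·(1.000000 - 2.970000)/(-8.180000 - (68.628277)) = 1.209803; f(y_2) = -7.037807

1.20980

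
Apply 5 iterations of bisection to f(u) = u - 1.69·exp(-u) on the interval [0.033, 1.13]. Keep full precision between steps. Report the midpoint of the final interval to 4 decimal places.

f(0.033000) = -1.602140, f(1.130000) = 0.584074 (opposite signs)
step 1: m = 0.581500, f(m) = -0.363310 < 0 → root in [0.581500, 1.130000]
step 2: m = 0.855750, f(m) = 0.137560 > 0 → root in [0.581500, 0.855750]
step 3: m = 0.718625, f(m) = -0.105118 < 0 → root in [0.718625, 0.855750]
step 4: m = 0.787187, f(m) = 0.018030 > 0 → root in [0.718625, 0.787187]
step 5: m = 0.752906, f(m) = -0.043077 < 0 → root in [0.752906, 0.787187]
Midpoint of [0.752906, 0.787187] = 0.770047

0.7700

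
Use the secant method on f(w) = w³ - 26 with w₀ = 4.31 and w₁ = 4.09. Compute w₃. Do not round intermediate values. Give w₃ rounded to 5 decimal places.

3.05526

f(w_0) = 54.062991, f(w_1) = 42.417929
w_2 = 4.090000 - (42.417929)·(4.090000 - 4.310000)/(42.417929 - (54.062991)) = 3.288635; f(w_2) = 9.566985
w_3 = 3.288635 - (9.566985)·(3.288635 - 4.090000)/(9.566985 - (42.417929)) = 3.055258; f(w_3) = 2.519625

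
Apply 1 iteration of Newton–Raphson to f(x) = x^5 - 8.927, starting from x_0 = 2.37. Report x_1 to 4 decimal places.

1.9526

f'(x) = 5x^4
x_0 = 2.370000: f = 65.845470, f' = 157.747828 → x_1 = 2.370000 - (65.845470)/(157.747828) = 1.952590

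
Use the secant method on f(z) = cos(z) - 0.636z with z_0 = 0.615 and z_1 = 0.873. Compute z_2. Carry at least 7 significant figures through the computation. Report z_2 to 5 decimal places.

0.93957

Secant update: z_(k+1) = z_k − f(z_k)·(z_k − z_(k-1))/(f(z_k) − f(z_(k-1))).
f(z_0) = 0.425633, f(z_1) = 0.087303
z_2 = 0.873000 - (0.087303)·(0.873000 - 0.615000)/(0.087303 - (0.425633)) = 0.939574; f(z_2) = -0.007437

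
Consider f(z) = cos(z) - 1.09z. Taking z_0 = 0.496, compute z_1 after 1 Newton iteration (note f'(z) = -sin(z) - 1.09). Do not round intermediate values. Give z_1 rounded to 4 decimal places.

0.7124

z_0 = 0.496000: f = 0.338853, f' = -1.565911 → z_1 = 0.496000 - (0.338853)/(-1.565911) = 0.712394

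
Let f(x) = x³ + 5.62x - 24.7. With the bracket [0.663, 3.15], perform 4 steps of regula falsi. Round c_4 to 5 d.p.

2.27446

f(0.663000) = -20.682506, f(3.150000) = 24.258875
step 1: c = 1.807544, f(c) = -8.635966 < 0 → new bracket [1.807544, 3.150000]
step 2: c = 2.159982, f(c) = -2.483448 < 0 → new bracket [2.159982, 3.150000]
step 3: c = 2.251921, f(c) = -0.624374 < 0 → new bracket [2.251921, 3.150000]
step 4: c = 2.274456, f(c) = -0.151456 < 0 → new bracket [2.274456, 3.150000]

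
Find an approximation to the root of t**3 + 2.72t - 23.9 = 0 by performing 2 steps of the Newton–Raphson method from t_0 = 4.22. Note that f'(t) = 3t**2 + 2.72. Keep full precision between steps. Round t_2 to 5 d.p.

2.64675

t_0 = 4.220000: f = 62.729848, f' = 56.145200 → t_1 = 4.220000 - (62.729848)/(56.145200) = 3.102721
t_1 = 3.102721: f = 14.408919, f' = 31.600634 → t_2 = 3.102721 - (14.408919)/(31.600634) = 2.646752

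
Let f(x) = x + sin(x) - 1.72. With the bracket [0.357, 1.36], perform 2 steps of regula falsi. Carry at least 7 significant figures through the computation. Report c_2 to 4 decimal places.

f(0.357000) = -1.013535, f(1.360000) = 0.617865
step 1: c = 0.980131, f(c) = 0.090701 > 0 → new bracket [0.357000, 0.980131]
step 2: c = 0.928947, f(c) = 0.009938 > 0 → new bracket [0.357000, 0.928947]

0.9289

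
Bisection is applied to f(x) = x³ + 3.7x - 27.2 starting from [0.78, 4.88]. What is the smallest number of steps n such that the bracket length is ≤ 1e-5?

Initial width b − a = 4.88 − 0.78 = 4.100000.
After n steps the width is (b−a)/2^n; need (b−a)/2^n ≤ 1e-5.
So n ≥ log₂(4.100000/1e-5) = log₂(410000.0000) ≈ 18.6453.
Hence n = 19.

19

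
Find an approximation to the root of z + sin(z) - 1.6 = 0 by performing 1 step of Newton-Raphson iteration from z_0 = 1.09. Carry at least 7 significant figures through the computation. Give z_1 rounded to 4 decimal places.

Newton update: z ← z − f(z)/f'(z).
f'(z) = 1 + cos(z)
z_0 = 1.090000: f = 0.376627, f' = 1.462485 → z_1 = 1.090000 - (0.376627)/(1.462485) = 0.832475

0.8325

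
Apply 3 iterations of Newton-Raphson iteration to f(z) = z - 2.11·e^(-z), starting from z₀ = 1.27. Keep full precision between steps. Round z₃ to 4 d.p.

Newton update: z ← z − f(z)/f'(z).
f'(z) = 1 + 2.11·e^(-z)
z_0 = 1.270000: f = 0.677445, f' = 1.592555 → z_1 = 1.270000 - (0.677445)/(1.592555) = 0.844617
z_1 = 0.844617: f = -0.062096, f' = 1.906713 → z_2 = 0.844617 - (-0.062096)/(1.906713) = 0.877184
z_2 = 0.877184: f = -0.000476, f' = 1.877660 → z_3 = 0.877184 - (-0.000476)/(1.877660) = 0.877437

0.8774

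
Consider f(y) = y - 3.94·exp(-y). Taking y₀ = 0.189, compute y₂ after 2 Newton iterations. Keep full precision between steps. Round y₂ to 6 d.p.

1.171390

Newton update: y ← y − f(y)/f'(y).
f'(y) = 1 + 3.94·exp(-y)
y_0 = 0.189000: f = -3.072479, f' = 4.261479 → y_1 = 0.189000 - (-3.072479)/(4.261479) = 0.909989
y_1 = 0.909989: f = -0.675974, f' = 2.585963 → y_2 = 0.909989 - (-0.675974)/(2.585963) = 1.171390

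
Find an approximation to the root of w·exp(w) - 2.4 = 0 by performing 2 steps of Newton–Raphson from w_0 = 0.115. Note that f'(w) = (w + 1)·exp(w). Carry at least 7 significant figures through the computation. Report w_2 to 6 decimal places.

1.390549

w_0 = 0.115000: f = -2.270985, f' = 1.250889 → w_1 = 0.115000 - (-2.270985)/(1.250889) = 1.930497
w_1 = 1.930497: f = 10.906783, f' = 20.199716 → w_2 = 1.930497 - (10.906783)/(20.199716) = 1.390549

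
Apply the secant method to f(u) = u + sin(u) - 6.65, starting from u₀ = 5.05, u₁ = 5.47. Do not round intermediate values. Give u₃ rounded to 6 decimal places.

f(u_0) = -2.543549, f(u_1) = -1.906480
u_2 = 5.470000 - (-1.906480)·(5.470000 - 5.050000)/(-1.906480 - (-2.543549)) = 6.726884; f(u_2) = 0.506166
u_3 = 6.726884 - (0.506166)·(6.726884 - 5.470000)/(0.506166 - (-1.906480)) = 6.463193; f(u_3) = -0.007770

6.463193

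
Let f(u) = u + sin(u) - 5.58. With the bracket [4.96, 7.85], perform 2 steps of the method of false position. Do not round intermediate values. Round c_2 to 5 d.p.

f(4.960000) = -1.589501, f(7.850000) = 3.269992
step 1: c = 5.905296, f(c) = -0.043664 < 0 → new bracket [5.905296, 7.850000]
step 2: c = 5.930921, f(c) = 0.005897 > 0 → new bracket [5.905296, 5.930921]

5.93092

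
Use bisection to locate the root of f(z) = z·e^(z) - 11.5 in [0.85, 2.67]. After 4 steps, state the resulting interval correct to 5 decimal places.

[1.76000, 1.87375]

f(0.850000) = -9.511300, f(2.670000) = 27.054718 (opposite signs)
step 1: m = 1.760000, f(m) = -1.270110 < 0 → root in [1.760000, 2.670000]
step 2: m = 2.215000, f(m) = 8.792521 > 0 → root in [1.760000, 2.215000]
step 3: m = 1.987500, f(m) = 3.003320 > 0 → root in [1.760000, 1.987500]
step 4: m = 1.873750, f(m) = 0.703121 > 0 → root in [1.760000, 1.873750]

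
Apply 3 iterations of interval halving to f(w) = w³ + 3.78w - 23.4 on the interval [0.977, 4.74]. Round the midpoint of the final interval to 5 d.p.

f(0.977000) = -18.774365, f(4.740000) = 101.013624 (opposite signs)
step 1: m = 2.858500, f(m) = 10.761997 > 0 → root in [0.977000, 2.858500]
step 2: m = 1.917750, f(m) = -9.097871 < 0 → root in [1.917750, 2.858500]
step 3: m = 2.388125, f(m) = -0.753074 < 0 → root in [2.388125, 2.858500]
Midpoint of [2.388125, 2.858500] = 2.623312

2.62331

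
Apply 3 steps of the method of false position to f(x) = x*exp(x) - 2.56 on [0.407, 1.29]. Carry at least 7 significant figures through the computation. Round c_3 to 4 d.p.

0.9632

False-position update: c = (a·f(b) − b·f(a))/(f(b) − f(a)); replace the endpoint whose sign matches f(c).
f(0.407000) = -1.948562, f(1.290000) = 2.126295
step 1: c = 0.829243, f(c) = -0.659720 < 0 → new bracket [0.829243, 1.290000]
step 2: c = 0.938349, f(c) = -0.161807 < 0 → new bracket [0.938349, 1.290000]
step 3: c = 0.963217, f(c) = -0.036266 < 0 → new bracket [0.963217, 1.290000]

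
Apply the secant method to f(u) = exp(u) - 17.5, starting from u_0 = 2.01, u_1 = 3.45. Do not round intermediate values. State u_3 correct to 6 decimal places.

2.793408

f(u_0) = -10.036683, f(u_1) = 14.000392
u_2 = 3.450000 - (14.000392)·(3.450000 - 2.010000)/(14.000392 - (-10.036683)) = 2.611272; f(u_2) = -3.883639
u_3 = 2.611272 - (-3.883639)·(2.611272 - 3.450000)/(-3.883639 - (14.000392)) = 2.793408; f(u_3) = -1.163407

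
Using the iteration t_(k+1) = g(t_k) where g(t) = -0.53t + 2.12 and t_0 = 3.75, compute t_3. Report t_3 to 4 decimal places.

1.0336

t_1 = g(3.750000) = 0.132500
t_2 = g(0.132500) = 2.049775
t_3 = g(2.049775) = 1.033619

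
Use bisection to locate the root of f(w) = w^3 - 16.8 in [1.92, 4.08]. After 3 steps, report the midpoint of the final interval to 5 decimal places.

f(1.920000) = -9.722112, f(4.080000) = 51.117312 (opposite signs)
step 1: m = 3.000000, f(m) = 10.200000 > 0 → root in [1.920000, 3.000000]
step 2: m = 2.460000, f(m) = -1.913064 < 0 → root in [2.460000, 3.000000]
step 3: m = 2.730000, f(m) = 3.546417 > 0 → root in [2.460000, 2.730000]
Midpoint of [2.460000, 2.730000] = 2.595000

2.59500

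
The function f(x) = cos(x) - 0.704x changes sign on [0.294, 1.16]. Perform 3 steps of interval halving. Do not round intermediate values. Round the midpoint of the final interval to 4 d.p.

f(0.294000) = 0.750116, f(1.160000) = -0.417300 (opposite signs)
step 1: m = 0.727000, f(m) = 0.235364 > 0 → root in [0.727000, 1.160000]
step 2: m = 0.943500, f(m) = -0.077266 < 0 → root in [0.727000, 0.943500]
step 3: m = 0.835250, f(m) = 0.082976 > 0 → root in [0.835250, 0.943500]
Midpoint of [0.835250, 0.943500] = 0.889375

0.8894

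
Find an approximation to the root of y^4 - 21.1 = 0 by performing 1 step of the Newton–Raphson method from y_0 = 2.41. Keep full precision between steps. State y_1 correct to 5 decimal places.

2.18435

Newton update: y ← y − f(y)/f'(y).
f'(y) = 4y^3
y_0 = 2.410000: f = 12.634026, f' = 55.990084 → y_1 = 2.410000 - (12.634026)/(55.990084) = 2.184352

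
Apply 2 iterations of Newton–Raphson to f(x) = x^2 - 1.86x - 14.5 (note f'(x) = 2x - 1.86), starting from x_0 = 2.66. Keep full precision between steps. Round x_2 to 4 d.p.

5.0308

Newton update: x ← x − f(x)/f'(x).
x_0 = 2.660000: f = -12.372000, f' = 3.460000 → x_1 = 2.660000 - (-12.372000)/(3.460000) = 6.235723
x_1 = 6.235723: f = 12.785792, f' = 10.611445 → x_2 = 6.235723 - (12.785792)/(10.611445) = 5.030817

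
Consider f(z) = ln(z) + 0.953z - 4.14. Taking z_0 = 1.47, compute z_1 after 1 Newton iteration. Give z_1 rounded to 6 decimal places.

Newton update: z ← z − f(z)/f'(z).
f'(z) = 1/z + 0.953
z_0 = 1.470000: f = -2.353828, f' = 1.633272 → z_1 = 1.470000 - (-2.353828)/(1.633272) = 2.911173

2.911173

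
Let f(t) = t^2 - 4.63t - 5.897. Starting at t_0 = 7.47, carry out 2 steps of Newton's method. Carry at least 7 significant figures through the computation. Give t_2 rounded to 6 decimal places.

Newton update: t ← t − f(t)/f'(t).
f'(t) = 2t - 4.63
t_0 = 7.470000: f = 15.317800, f' = 10.310000 → t_1 = 7.470000 - (15.317800)/(10.310000) = 5.984277
t_1 = 5.984277: f = 2.207372, f' = 7.338555 → t_2 = 5.984277 - (2.207372)/(7.338555) = 5.683486

5.683486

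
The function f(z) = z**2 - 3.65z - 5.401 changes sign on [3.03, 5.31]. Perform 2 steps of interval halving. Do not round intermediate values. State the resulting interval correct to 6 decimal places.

f(3.030000) = -7.279600, f(5.310000) = 3.413600 (opposite signs)
step 1: m = 4.170000, f(m) = -3.232600 < 0 → root in [4.170000, 5.310000]
step 2: m = 4.740000, f(m) = -0.234400 < 0 → root in [4.740000, 5.310000]

[4.740000, 5.310000]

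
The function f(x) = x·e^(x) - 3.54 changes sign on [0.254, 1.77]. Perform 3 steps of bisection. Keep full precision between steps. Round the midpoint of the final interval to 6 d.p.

1.106750

f(0.254000) = -3.212550, f(1.770000) = 6.851410 (opposite signs)
step 1: m = 1.012000, f(m) = -0.755889 < 0 → root in [1.012000, 1.770000]
step 2: m = 1.391000, f(m) = 2.050244 > 0 → root in [1.012000, 1.391000]
step 3: m = 1.201500, f(m) = 0.455109 > 0 → root in [1.012000, 1.201500]
Midpoint of [1.012000, 1.201500] = 1.106750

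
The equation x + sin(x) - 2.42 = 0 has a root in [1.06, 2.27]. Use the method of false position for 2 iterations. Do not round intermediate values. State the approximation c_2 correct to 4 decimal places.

f(1.060000) = -0.487645, f(2.270000) = 0.615355
step 1: c = 1.594950, f(c) = 0.174659 > 0 → new bracket [1.060000, 1.594950]
step 2: c = 1.453876, f(c) = 0.027049 > 0 → new bracket [1.060000, 1.453876]

1.4539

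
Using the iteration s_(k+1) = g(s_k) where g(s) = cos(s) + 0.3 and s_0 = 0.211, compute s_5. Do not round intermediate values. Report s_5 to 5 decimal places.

s_1 = g(0.211000) = 1.277822
s_2 = g(1.277822) = 0.588801
s_3 = g(0.588801) = 1.131607
s_4 = g(1.131607) = 0.725206
s_5 = g(0.725206) = 1.048363

1.04836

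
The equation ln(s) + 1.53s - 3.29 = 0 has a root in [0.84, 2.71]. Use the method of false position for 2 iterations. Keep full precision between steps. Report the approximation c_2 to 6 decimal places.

f(0.840000) = -2.179153, f(2.710000) = 1.853249
step 1: c = 1.850568, f(c) = 0.156862 > 0 → new bracket [0.840000, 1.850568]
step 2: c = 1.782709, f(c) = 0.015679 > 0 → new bracket [0.840000, 1.782709]

1.782709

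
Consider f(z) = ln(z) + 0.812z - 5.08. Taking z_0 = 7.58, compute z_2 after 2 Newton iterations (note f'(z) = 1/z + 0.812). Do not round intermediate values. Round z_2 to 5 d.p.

Newton update: z ← z − f(z)/f'(z).
z_0 = 7.580000: f = 3.100473, f' = 0.943926 → z_1 = 7.580000 - (3.100473)/(0.943926) = 4.295343
z_1 = 4.295343: f = -0.134650, f' = 1.044810 → z_2 = 4.295343 - (-0.134650)/(1.044810) = 4.424218

4.42422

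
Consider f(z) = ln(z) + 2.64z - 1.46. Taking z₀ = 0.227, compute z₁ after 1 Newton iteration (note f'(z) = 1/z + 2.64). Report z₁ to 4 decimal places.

Newton update: z ← z − f(z)/f'(z).
z_0 = 0.227000: f = -2.343525, f' = 7.045286 → z_1 = 0.227000 - (-2.343525)/(7.045286) = 0.559637

0.5596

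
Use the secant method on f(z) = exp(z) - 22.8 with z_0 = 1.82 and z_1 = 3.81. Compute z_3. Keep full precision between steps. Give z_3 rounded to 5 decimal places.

f(z_0) = -16.628142, f(z_1) = 22.350439
z_2 = 3.810000 - (22.350439)·(3.810000 - 1.820000)/(22.350439 - (-16.628142)) = 2.668928; f(z_2) = -8.375505
z_3 = 2.668928 - (-8.375505)·(2.668928 - 3.810000)/(-8.375505 - (22.350439)) = 2.979970; f(z_3) = -3.112780

2.97997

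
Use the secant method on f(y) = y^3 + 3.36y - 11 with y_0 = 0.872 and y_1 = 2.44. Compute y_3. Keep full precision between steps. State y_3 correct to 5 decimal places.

1.66402

f(y_0) = -7.407025, f(y_1) = 11.725184
y_2 = 2.440000 - (11.725184)·(2.440000 - 0.872000)/(11.725184 - (-7.407025)) = 1.479050; f(y_2) = -2.794835
y_3 = 1.479050 - (-2.794835)·(1.479050 - 2.440000)/(-2.794835 - (11.725184)) = 1.664015; f(y_3) = -0.801337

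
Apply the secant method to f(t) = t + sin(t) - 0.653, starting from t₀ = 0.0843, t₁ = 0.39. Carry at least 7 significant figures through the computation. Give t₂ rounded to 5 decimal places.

f(t_0) = -0.484500, f(t_1) = 0.117188
t_2 = 0.390000 - (0.117188)·(0.390000 - 0.084300)/(0.117188 - (-0.484500)) = 0.330460; f(t_2) = 0.001938

0.33046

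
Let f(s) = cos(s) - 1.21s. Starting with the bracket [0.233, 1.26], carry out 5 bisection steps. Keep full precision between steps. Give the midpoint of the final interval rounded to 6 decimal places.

0.666266

f(0.233000) = 0.691048, f(1.260000) = -1.218783 (opposite signs)
step 1: m = 0.746500, f(m) = -0.169195 < 0 → root in [0.233000, 0.746500]
step 2: m = 0.489750, f(m) = 0.289853 > 0 → root in [0.489750, 0.746500]
step 3: m = 0.618125, f(m) = 0.067035 > 0 → root in [0.618125, 0.746500]
step 4: m = 0.682313, f(m) = -0.049482 < 0 → root in [0.618125, 0.682313]
step 5: m = 0.650219, f(m) = 0.009187 > 0 → root in [0.650219, 0.682313]
Midpoint of [0.650219, 0.682313] = 0.666266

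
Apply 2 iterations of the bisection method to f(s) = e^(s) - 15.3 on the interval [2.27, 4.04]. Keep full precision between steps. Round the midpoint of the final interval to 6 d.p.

f(2.270000) = -5.620599, f(4.040000) = 41.526343 (opposite signs)
step 1: m = 3.155000, f(m) = 8.153037 > 0 → root in [2.270000, 3.155000]
step 2: m = 2.712500, f(m) = -0.233104 < 0 → root in [2.712500, 3.155000]
Midpoint of [2.712500, 3.155000] = 2.933750

2.933750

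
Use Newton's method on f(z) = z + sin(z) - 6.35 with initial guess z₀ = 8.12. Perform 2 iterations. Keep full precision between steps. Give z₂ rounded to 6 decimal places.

f'(z) = 1 + cos(z)
z_0 = 8.120000: f = 2.734825, f' = 0.737108 → z_1 = 8.120000 - (2.734825)/(0.737108) = 4.409791
z_1 = 4.409791: f = -2.894775, f' = 0.701998 → z_2 = 4.409791 - (-2.894775)/(0.701998) = 8.533411

8.533411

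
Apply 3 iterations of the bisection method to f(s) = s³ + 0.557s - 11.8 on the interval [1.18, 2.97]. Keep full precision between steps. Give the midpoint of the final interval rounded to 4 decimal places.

2.1869

f(1.180000) = -9.499708, f(2.970000) = 16.052363 (opposite signs)
step 1: m = 2.075000, f(m) = -1.710053 < 0 → root in [2.075000, 2.970000]
step 2: m = 2.522500, f(m) = 5.655716 > 0 → root in [2.075000, 2.522500]
step 3: m = 2.298750, f(m) = 1.627577 > 0 → root in [2.075000, 2.298750]
Midpoint of [2.075000, 2.298750] = 2.186875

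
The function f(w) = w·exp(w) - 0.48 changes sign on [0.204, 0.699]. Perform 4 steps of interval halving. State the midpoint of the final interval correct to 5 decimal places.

0.34322

f(0.204000) = -0.229835, f(0.699000) = 0.926206 (opposite signs)
step 1: m = 0.451500, f(m) = 0.229156 > 0 → root in [0.204000, 0.451500]
step 2: m = 0.327750, f(m) = -0.025135 < 0 → root in [0.327750, 0.451500]
step 3: m = 0.389625, f(m) = 0.095253 > 0 → root in [0.327750, 0.389625]
step 4: m = 0.358687, f(m) = 0.033443 > 0 → root in [0.327750, 0.358687]
Midpoint of [0.327750, 0.358687] = 0.343219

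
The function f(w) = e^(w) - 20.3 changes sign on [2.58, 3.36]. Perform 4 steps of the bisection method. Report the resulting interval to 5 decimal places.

f(2.580000) = -7.102862, f(3.360000) = 8.489191 (opposite signs)
step 1: m = 2.970000, f(m) = -0.808080 < 0 → root in [2.970000, 3.360000]
step 2: m = 3.165000, f(m) = 3.388744 > 0 → root in [2.970000, 3.165000]
step 3: m = 3.067500, f(m) = 1.188115 > 0 → root in [2.970000, 3.067500]
step 4: m = 3.018750, f(m) = 0.165694 > 0 → root in [2.970000, 3.018750]

[2.97000, 3.01875]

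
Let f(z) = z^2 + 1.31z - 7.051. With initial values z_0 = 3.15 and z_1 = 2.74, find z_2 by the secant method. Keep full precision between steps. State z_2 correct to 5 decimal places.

f(z_0) = 6.998000, f(z_1) = 4.046000
z_2 = 2.740000 - (4.046000)·(2.740000 - 3.150000)/(4.046000 - (6.998000)) = 2.178056; f(z_2) = 0.546179

2.17806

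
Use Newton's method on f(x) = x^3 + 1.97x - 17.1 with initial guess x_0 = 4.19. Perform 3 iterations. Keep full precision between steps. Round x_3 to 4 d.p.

2.3288

f'(x) = 3x^2 + 1.97
x_0 = 4.190000: f = 64.714359, f' = 54.638300 → x_1 = 4.190000 - (64.714359)/(54.638300) = 3.005586
x_1 = 3.005586: f = 15.972112, f' = 29.070644 → x_2 = 3.005586 - (15.972112)/(29.070644) = 2.456162
x_2 = 2.456162: f = 2.556007, f' = 20.068196 → x_3 = 2.456162 - (2.556007)/(20.068196) = 2.328796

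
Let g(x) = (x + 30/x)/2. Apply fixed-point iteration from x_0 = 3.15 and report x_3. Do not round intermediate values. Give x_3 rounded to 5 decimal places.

5.47753

x_1 = g(3.150000) = 6.336905
x_2 = g(6.336905) = 5.535539
x_3 = g(5.535539) = 5.477533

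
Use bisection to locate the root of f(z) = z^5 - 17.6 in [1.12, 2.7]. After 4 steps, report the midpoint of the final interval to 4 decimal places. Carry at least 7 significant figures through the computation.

f(1.120000) = -15.837658, f(2.700000) = 125.889070 (opposite signs)
step 1: m = 1.910000, f(m) = 7.819490 > 0 → root in [1.120000, 1.910000]
step 2: m = 1.515000, f(m) = -9.618892 < 0 → root in [1.515000, 1.910000]
step 3: m = 1.712500, f(m) = -2.871691 < 0 → root in [1.712500, 1.910000]
step 4: m = 1.811250, f(m) = 1.893597 > 0 → root in [1.712500, 1.811250]
Midpoint of [1.712500, 1.811250] = 1.761875

1.7619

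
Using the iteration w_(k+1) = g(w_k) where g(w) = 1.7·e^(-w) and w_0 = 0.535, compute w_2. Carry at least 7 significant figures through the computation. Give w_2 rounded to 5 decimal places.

0.62813

w_1 = g(0.535000) = 0.995638
w_2 = g(0.995638) = 0.628129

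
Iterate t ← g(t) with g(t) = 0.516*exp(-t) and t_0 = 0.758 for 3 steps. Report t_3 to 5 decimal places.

t_1 = g(0.758000) = 0.241799
t_2 = g(0.241799) = 0.405170
t_3 = g(0.405170) = 0.344101

0.34410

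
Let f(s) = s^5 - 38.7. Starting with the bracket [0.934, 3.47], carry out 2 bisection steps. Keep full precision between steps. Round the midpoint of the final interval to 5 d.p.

1.88500

f(0.934000) = -37.989221, f(3.470000) = 464.391957 (opposite signs)
step 1: m = 2.202000, f(m) = 13.071002 > 0 → root in [0.934000, 2.202000]
step 2: m = 1.568000, f(m) = -29.221703 < 0 → root in [1.568000, 2.202000]
Midpoint of [1.568000, 2.202000] = 1.885000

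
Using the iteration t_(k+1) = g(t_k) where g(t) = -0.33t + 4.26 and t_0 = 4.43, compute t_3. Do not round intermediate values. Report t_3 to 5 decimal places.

3.15891

t_1 = g(4.430000) = 2.798100
t_2 = g(2.798100) = 3.336627
t_3 = g(3.336627) = 3.158913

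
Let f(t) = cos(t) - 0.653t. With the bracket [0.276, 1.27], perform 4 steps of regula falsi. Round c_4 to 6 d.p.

f(0.276000) = 0.781925, f(1.270000) = -0.533029
step 1: c = 0.867073, f(c) = 0.080863 > 0 → new bracket [0.867073, 1.270000]
step 2: c = 0.920147, f(c) = 0.004847 > 0 → new bracket [0.920147, 1.270000]
step 3: c = 0.923300, f(c) = 0.000277 > 0 → new bracket [0.923300, 1.270000]
step 4: c = 0.923480, f(c) = 0.000016 > 0 → new bracket [0.923480, 1.270000]

0.923480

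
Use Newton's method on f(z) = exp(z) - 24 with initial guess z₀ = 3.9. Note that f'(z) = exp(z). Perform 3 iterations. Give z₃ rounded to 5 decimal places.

z_0 = 3.900000: f = 25.402449, f' = 49.402449 → z_1 = 3.900000 - (25.402449)/(49.402449) = 3.385806
z_1 = 3.385806: f = 5.541790, f' = 29.541790 → z_2 = 3.385806 - (5.541790)/(29.541790) = 3.198214
z_2 = 3.198214: f = 0.488762, f' = 24.488762 → z_3 = 3.198214 - (0.488762)/(24.488762) = 3.178256

3.17826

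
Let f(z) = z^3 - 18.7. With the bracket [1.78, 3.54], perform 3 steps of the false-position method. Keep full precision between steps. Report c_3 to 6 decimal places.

2.632259

f(1.780000) = -13.060248, f(3.540000) = 25.661864
step 1: c = 2.373615, f(c) = -5.326934 < 0 → new bracket [2.373615, 3.540000]
step 2: c = 2.574115, f(c) = -1.643733 < 0 → new bracket [2.574115, 3.540000]
step 3: c = 2.632259, f(c) = -0.461631 < 0 → new bracket [2.632259, 3.540000]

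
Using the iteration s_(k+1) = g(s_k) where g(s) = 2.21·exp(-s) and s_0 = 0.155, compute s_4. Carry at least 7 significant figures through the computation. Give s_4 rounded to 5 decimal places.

0.45334

s_1 = g(0.155000) = 1.892678
s_2 = g(1.892678) = 0.332976
s_3 = g(0.332976) = 1.584100
s_4 = g(1.584100) = 0.453342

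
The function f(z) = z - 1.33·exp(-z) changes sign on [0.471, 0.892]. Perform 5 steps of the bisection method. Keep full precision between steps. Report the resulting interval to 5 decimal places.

f(0.471000) = -0.359422, f(0.892000) = 0.346919 (opposite signs)
step 1: m = 0.681500, f(m) = 0.008709 > 0 → root in [0.471000, 0.681500]
step 2: m = 0.576250, f(m) = -0.171213 < 0 → root in [0.576250, 0.681500]
step 3: m = 0.628875, f(m) = -0.080269 < 0 → root in [0.628875, 0.681500]
step 4: m = 0.655188, f(m) = -0.035541 < 0 → root in [0.655188, 0.681500]
step 5: m = 0.668344, f(m) = -0.013357 < 0 → root in [0.668344, 0.681500]

[0.66834, 0.68150]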